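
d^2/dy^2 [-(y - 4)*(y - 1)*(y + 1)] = 8 - 6*y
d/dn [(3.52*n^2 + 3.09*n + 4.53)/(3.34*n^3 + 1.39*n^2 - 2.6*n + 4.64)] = (-11.7568*n^4 - 20.6412*n^3 - 58.8377*n^2 + 20.0722*n + 26.1156)/(11.1556*n^6 + 9.2852*n^5 - 15.4359*n^4 + 23.7672*n^3 + 19.6592*n^2 - 24.128*n + 21.5296)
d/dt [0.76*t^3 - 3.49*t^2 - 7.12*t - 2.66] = 2.28*t^2 - 6.98*t - 7.12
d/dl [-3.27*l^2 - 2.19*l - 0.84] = -6.54*l - 2.19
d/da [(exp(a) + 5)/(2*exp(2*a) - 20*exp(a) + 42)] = (-2*(exp(a) - 5)*(exp(a) + 5) + exp(2*a) - 10*exp(a) + 21)*exp(a)/(2*(exp(2*a) - 10*exp(a) + 21)^2)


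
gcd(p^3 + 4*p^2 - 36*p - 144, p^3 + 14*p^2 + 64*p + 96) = p^2 + 10*p + 24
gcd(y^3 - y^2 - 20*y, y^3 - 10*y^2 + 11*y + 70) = y - 5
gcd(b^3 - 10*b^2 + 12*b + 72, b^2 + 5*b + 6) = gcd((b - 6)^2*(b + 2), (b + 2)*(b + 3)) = b + 2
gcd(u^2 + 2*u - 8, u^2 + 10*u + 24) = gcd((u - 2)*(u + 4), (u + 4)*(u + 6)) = u + 4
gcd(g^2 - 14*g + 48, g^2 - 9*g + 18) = g - 6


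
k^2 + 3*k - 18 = (k - 3)*(k + 6)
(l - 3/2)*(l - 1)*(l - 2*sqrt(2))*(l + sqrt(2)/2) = l^4 - 5*l^3/2 - 3*sqrt(2)*l^3/2 - l^2/2 + 15*sqrt(2)*l^2/4 - 9*sqrt(2)*l/4 + 5*l - 3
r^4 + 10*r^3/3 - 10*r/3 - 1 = (r - 1)*(r + 1/3)*(r + 1)*(r + 3)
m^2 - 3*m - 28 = (m - 7)*(m + 4)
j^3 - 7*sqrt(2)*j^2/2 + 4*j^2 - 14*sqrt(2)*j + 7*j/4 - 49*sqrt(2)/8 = (j + 1/2)*(j + 7/2)*(j - 7*sqrt(2)/2)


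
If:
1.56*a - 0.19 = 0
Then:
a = 0.12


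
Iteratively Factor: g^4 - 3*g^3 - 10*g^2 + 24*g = (g - 2)*(g^3 - g^2 - 12*g) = (g - 2)*(g + 3)*(g^2 - 4*g) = (g - 4)*(g - 2)*(g + 3)*(g)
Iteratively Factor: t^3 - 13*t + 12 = (t - 1)*(t^2 + t - 12) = (t - 1)*(t + 4)*(t - 3)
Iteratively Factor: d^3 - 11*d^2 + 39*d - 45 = (d - 5)*(d^2 - 6*d + 9) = (d - 5)*(d - 3)*(d - 3)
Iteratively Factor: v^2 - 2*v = (v - 2)*(v)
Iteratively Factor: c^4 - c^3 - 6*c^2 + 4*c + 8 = (c + 1)*(c^3 - 2*c^2 - 4*c + 8) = (c - 2)*(c + 1)*(c^2 - 4) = (c - 2)^2*(c + 1)*(c + 2)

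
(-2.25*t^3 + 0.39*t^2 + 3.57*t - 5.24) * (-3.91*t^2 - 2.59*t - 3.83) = 8.7975*t^5 + 4.3026*t^4 - 6.3513*t^3 + 9.7484*t^2 - 0.1015*t + 20.0692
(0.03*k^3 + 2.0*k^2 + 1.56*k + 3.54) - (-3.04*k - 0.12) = 0.03*k^3 + 2.0*k^2 + 4.6*k + 3.66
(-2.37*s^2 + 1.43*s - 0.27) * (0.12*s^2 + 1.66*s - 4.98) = -0.2844*s^4 - 3.7626*s^3 + 14.144*s^2 - 7.5696*s + 1.3446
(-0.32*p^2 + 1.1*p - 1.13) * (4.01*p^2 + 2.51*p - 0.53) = -1.2832*p^4 + 3.6078*p^3 - 1.6007*p^2 - 3.4193*p + 0.5989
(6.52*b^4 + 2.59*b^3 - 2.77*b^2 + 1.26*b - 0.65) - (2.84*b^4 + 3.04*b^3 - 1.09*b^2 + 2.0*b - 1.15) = 3.68*b^4 - 0.45*b^3 - 1.68*b^2 - 0.74*b + 0.5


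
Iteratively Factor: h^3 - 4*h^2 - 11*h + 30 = (h + 3)*(h^2 - 7*h + 10) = (h - 2)*(h + 3)*(h - 5)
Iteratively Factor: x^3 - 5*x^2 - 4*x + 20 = (x - 2)*(x^2 - 3*x - 10) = (x - 5)*(x - 2)*(x + 2)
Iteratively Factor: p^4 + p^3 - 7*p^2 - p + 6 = (p - 2)*(p^3 + 3*p^2 - p - 3) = (p - 2)*(p + 1)*(p^2 + 2*p - 3) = (p - 2)*(p - 1)*(p + 1)*(p + 3)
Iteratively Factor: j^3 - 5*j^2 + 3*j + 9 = (j + 1)*(j^2 - 6*j + 9) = (j - 3)*(j + 1)*(j - 3)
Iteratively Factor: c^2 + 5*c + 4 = (c + 4)*(c + 1)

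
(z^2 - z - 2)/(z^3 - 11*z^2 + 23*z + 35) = (z - 2)/(z^2 - 12*z + 35)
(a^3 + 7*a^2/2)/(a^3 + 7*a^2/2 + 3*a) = a*(2*a + 7)/(2*a^2 + 7*a + 6)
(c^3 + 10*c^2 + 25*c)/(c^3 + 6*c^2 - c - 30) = c*(c + 5)/(c^2 + c - 6)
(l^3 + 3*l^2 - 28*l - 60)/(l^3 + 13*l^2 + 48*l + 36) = (l^2 - 3*l - 10)/(l^2 + 7*l + 6)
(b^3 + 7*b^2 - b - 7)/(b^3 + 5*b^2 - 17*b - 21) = (b - 1)/(b - 3)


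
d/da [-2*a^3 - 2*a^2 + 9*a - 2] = -6*a^2 - 4*a + 9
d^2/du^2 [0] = 0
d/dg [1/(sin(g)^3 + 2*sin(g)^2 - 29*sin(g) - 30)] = (-3*sin(g)^2 - 4*sin(g) + 29)*cos(g)/(sin(g)^3 + 2*sin(g)^2 - 29*sin(g) - 30)^2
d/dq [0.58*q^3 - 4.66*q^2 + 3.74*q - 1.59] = 1.74*q^2 - 9.32*q + 3.74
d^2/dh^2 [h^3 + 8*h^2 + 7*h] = 6*h + 16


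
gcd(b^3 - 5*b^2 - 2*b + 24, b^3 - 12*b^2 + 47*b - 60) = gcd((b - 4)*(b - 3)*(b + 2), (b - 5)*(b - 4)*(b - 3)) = b^2 - 7*b + 12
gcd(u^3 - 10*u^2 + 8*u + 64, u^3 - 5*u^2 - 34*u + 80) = u - 8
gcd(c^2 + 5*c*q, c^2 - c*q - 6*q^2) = 1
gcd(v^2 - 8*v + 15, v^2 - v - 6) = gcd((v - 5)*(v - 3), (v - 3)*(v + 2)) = v - 3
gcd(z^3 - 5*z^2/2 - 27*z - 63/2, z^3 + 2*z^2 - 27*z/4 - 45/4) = z^2 + 9*z/2 + 9/2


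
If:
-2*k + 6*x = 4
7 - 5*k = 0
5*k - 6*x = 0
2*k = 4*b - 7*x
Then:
No Solution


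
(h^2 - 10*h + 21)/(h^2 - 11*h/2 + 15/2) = 2*(h - 7)/(2*h - 5)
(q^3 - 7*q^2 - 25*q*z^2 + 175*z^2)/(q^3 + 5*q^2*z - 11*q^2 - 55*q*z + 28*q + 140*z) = (q - 5*z)/(q - 4)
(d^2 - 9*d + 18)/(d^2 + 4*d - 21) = (d - 6)/(d + 7)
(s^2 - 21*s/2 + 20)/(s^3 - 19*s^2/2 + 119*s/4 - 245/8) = 4*(s - 8)/(4*s^2 - 28*s + 49)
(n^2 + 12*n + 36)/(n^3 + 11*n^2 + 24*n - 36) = 1/(n - 1)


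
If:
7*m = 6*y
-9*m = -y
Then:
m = 0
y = 0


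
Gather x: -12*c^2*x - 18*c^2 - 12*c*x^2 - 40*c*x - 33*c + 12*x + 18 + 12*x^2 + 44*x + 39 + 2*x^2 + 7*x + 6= -18*c^2 - 33*c + x^2*(14 - 12*c) + x*(-12*c^2 - 40*c + 63) + 63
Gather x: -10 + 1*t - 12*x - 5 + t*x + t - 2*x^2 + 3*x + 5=2*t - 2*x^2 + x*(t - 9) - 10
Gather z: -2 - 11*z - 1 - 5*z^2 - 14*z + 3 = -5*z^2 - 25*z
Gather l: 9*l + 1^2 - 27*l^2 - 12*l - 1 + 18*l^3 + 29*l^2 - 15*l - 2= 18*l^3 + 2*l^2 - 18*l - 2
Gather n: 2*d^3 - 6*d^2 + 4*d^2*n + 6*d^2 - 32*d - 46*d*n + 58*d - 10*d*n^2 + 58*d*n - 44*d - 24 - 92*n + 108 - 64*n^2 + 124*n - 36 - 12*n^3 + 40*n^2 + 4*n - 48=2*d^3 - 18*d - 12*n^3 + n^2*(-10*d - 24) + n*(4*d^2 + 12*d + 36)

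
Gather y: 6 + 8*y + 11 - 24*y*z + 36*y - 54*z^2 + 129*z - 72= y*(44 - 24*z) - 54*z^2 + 129*z - 55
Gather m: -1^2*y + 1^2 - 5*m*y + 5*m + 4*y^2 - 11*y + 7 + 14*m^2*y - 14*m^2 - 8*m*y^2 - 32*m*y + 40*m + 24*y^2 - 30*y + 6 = m^2*(14*y - 14) + m*(-8*y^2 - 37*y + 45) + 28*y^2 - 42*y + 14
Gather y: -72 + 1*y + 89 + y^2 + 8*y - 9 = y^2 + 9*y + 8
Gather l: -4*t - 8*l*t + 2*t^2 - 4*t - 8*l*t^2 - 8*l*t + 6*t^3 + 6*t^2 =l*(-8*t^2 - 16*t) + 6*t^3 + 8*t^2 - 8*t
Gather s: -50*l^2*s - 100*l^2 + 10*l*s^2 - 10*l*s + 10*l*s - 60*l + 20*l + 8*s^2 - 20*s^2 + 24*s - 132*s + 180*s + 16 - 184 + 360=-100*l^2 - 40*l + s^2*(10*l - 12) + s*(72 - 50*l^2) + 192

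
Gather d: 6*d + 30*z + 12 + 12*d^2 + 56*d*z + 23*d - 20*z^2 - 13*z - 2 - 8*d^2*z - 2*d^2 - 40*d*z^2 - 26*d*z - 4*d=d^2*(10 - 8*z) + d*(-40*z^2 + 30*z + 25) - 20*z^2 + 17*z + 10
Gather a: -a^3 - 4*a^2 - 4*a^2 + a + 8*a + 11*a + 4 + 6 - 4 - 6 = -a^3 - 8*a^2 + 20*a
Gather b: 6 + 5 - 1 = 10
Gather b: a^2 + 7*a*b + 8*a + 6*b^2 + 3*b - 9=a^2 + 8*a + 6*b^2 + b*(7*a + 3) - 9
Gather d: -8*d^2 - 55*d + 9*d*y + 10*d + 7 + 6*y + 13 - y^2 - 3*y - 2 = -8*d^2 + d*(9*y - 45) - y^2 + 3*y + 18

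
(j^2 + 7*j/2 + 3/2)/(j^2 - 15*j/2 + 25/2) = (2*j^2 + 7*j + 3)/(2*j^2 - 15*j + 25)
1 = 1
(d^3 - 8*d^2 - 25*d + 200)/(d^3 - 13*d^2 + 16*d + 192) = (d^2 - 25)/(d^2 - 5*d - 24)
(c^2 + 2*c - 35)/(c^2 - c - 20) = (c + 7)/(c + 4)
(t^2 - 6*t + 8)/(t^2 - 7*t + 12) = (t - 2)/(t - 3)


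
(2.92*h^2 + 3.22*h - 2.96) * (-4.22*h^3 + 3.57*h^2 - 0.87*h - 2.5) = -12.3224*h^5 - 3.164*h^4 + 21.4462*h^3 - 20.6686*h^2 - 5.4748*h + 7.4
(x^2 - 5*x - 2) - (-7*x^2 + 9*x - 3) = 8*x^2 - 14*x + 1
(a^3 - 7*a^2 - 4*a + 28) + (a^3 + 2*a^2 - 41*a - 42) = 2*a^3 - 5*a^2 - 45*a - 14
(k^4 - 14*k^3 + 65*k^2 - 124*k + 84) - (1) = k^4 - 14*k^3 + 65*k^2 - 124*k + 83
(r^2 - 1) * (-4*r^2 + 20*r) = -4*r^4 + 20*r^3 + 4*r^2 - 20*r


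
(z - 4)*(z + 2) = z^2 - 2*z - 8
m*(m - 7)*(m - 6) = m^3 - 13*m^2 + 42*m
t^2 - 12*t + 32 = (t - 8)*(t - 4)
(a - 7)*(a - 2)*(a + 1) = a^3 - 8*a^2 + 5*a + 14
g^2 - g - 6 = (g - 3)*(g + 2)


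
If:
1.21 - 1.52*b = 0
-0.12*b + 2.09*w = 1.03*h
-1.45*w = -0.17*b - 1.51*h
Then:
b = 0.80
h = -0.09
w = 0.00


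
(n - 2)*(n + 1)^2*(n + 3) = n^4 + 3*n^3 - 3*n^2 - 11*n - 6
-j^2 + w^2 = (-j + w)*(j + w)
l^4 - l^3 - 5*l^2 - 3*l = l*(l - 3)*(l + 1)^2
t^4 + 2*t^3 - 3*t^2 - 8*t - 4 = (t - 2)*(t + 1)^2*(t + 2)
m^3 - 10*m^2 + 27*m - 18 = (m - 6)*(m - 3)*(m - 1)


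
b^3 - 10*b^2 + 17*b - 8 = (b - 8)*(b - 1)^2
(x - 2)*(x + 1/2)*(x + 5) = x^3 + 7*x^2/2 - 17*x/2 - 5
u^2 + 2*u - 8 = (u - 2)*(u + 4)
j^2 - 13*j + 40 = (j - 8)*(j - 5)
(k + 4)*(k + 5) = k^2 + 9*k + 20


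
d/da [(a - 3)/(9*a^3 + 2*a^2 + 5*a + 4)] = (9*a^3 + 2*a^2 + 5*a - (a - 3)*(27*a^2 + 4*a + 5) + 4)/(9*a^3 + 2*a^2 + 5*a + 4)^2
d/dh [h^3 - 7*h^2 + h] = 3*h^2 - 14*h + 1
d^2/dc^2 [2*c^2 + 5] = 4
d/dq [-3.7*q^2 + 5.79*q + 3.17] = 5.79 - 7.4*q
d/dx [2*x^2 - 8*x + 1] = 4*x - 8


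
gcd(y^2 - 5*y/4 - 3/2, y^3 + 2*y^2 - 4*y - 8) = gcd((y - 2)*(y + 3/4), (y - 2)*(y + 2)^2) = y - 2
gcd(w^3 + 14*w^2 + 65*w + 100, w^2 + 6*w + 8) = w + 4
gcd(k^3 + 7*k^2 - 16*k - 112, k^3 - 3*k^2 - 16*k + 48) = k^2 - 16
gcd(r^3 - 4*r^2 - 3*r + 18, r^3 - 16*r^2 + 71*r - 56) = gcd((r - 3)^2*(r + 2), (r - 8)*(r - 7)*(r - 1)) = 1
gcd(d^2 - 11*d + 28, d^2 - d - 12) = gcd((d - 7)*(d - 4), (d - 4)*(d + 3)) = d - 4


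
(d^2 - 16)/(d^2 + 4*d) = (d - 4)/d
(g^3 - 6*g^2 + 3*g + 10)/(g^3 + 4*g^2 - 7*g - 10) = (g - 5)/(g + 5)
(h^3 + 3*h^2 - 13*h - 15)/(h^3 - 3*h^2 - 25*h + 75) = (h + 1)/(h - 5)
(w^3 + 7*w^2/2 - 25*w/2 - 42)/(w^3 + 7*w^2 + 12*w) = (w - 7/2)/w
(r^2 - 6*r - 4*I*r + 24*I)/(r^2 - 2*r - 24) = (r - 4*I)/(r + 4)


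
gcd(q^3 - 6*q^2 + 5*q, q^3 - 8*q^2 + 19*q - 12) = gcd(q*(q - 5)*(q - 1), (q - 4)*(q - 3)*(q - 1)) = q - 1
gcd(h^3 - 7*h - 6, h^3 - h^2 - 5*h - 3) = h^2 - 2*h - 3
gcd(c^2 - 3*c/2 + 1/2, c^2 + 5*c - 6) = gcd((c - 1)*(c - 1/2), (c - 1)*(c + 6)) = c - 1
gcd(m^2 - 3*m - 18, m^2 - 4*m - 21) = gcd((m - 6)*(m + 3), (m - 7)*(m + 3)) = m + 3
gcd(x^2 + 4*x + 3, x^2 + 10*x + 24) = 1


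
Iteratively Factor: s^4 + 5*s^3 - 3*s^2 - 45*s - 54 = (s + 2)*(s^3 + 3*s^2 - 9*s - 27) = (s - 3)*(s + 2)*(s^2 + 6*s + 9) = (s - 3)*(s + 2)*(s + 3)*(s + 3)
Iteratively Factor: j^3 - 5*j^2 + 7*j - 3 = (j - 1)*(j^2 - 4*j + 3) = (j - 1)^2*(j - 3)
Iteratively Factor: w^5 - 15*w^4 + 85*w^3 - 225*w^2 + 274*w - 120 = (w - 3)*(w^4 - 12*w^3 + 49*w^2 - 78*w + 40) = (w - 4)*(w - 3)*(w^3 - 8*w^2 + 17*w - 10) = (w - 5)*(w - 4)*(w - 3)*(w^2 - 3*w + 2) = (w - 5)*(w - 4)*(w - 3)*(w - 2)*(w - 1)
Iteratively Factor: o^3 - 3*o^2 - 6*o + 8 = (o - 1)*(o^2 - 2*o - 8) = (o - 1)*(o + 2)*(o - 4)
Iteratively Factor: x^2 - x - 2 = (x + 1)*(x - 2)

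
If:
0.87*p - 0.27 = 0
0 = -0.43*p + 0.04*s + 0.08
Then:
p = 0.31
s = 1.34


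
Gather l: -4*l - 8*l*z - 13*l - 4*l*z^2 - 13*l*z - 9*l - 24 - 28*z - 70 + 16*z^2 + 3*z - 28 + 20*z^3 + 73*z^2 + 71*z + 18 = l*(-4*z^2 - 21*z - 26) + 20*z^3 + 89*z^2 + 46*z - 104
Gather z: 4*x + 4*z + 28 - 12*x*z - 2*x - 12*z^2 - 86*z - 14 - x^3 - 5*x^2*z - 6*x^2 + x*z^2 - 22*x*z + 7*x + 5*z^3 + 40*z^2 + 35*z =-x^3 - 6*x^2 + 9*x + 5*z^3 + z^2*(x + 28) + z*(-5*x^2 - 34*x - 47) + 14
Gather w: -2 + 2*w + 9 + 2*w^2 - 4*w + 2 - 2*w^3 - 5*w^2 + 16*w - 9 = -2*w^3 - 3*w^2 + 14*w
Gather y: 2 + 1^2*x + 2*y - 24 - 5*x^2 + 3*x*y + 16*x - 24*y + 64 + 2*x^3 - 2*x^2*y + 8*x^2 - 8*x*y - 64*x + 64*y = 2*x^3 + 3*x^2 - 47*x + y*(-2*x^2 - 5*x + 42) + 42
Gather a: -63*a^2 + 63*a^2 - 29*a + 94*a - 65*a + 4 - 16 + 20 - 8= 0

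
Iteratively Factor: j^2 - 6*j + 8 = (j - 2)*(j - 4)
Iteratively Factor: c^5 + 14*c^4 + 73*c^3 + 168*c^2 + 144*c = (c + 4)*(c^4 + 10*c^3 + 33*c^2 + 36*c) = (c + 4)^2*(c^3 + 6*c^2 + 9*c) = (c + 3)*(c + 4)^2*(c^2 + 3*c) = (c + 3)^2*(c + 4)^2*(c)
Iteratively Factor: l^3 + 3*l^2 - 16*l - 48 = (l - 4)*(l^2 + 7*l + 12) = (l - 4)*(l + 4)*(l + 3)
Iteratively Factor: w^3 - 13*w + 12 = (w + 4)*(w^2 - 4*w + 3) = (w - 3)*(w + 4)*(w - 1)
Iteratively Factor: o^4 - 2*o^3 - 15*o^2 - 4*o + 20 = (o - 1)*(o^3 - o^2 - 16*o - 20) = (o - 1)*(o + 2)*(o^2 - 3*o - 10) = (o - 1)*(o + 2)^2*(o - 5)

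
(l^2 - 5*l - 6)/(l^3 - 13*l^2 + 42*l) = (l + 1)/(l*(l - 7))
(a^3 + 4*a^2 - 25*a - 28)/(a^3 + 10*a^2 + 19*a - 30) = (a^3 + 4*a^2 - 25*a - 28)/(a^3 + 10*a^2 + 19*a - 30)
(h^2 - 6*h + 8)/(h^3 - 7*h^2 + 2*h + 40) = (h - 2)/(h^2 - 3*h - 10)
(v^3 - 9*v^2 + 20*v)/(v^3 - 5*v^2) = (v - 4)/v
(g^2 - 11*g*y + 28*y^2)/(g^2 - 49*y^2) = (g - 4*y)/(g + 7*y)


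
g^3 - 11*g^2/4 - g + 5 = (g - 2)^2*(g + 5/4)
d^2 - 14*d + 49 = (d - 7)^2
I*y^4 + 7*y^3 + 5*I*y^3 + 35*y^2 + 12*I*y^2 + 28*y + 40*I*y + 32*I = (y + 4)*(y - 8*I)*(y + I)*(I*y + I)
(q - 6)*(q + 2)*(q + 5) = q^3 + q^2 - 32*q - 60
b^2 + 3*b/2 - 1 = (b - 1/2)*(b + 2)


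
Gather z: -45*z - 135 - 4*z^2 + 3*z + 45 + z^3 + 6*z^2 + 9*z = z^3 + 2*z^2 - 33*z - 90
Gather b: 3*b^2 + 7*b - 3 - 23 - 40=3*b^2 + 7*b - 66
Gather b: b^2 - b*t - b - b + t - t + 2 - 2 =b^2 + b*(-t - 2)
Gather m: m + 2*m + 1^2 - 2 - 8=3*m - 9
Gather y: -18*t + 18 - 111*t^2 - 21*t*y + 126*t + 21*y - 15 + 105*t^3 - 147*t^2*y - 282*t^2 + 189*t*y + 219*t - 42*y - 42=105*t^3 - 393*t^2 + 327*t + y*(-147*t^2 + 168*t - 21) - 39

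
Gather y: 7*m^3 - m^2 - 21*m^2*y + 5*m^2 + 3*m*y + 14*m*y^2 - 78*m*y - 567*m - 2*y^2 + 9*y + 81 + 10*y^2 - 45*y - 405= 7*m^3 + 4*m^2 - 567*m + y^2*(14*m + 8) + y*(-21*m^2 - 75*m - 36) - 324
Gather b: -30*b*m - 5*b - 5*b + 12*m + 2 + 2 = b*(-30*m - 10) + 12*m + 4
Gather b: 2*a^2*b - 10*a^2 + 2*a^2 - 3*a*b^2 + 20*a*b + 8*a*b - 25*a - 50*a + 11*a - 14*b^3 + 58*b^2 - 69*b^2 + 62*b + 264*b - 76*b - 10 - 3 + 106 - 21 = -8*a^2 - 64*a - 14*b^3 + b^2*(-3*a - 11) + b*(2*a^2 + 28*a + 250) + 72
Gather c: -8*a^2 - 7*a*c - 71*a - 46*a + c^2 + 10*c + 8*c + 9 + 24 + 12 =-8*a^2 - 117*a + c^2 + c*(18 - 7*a) + 45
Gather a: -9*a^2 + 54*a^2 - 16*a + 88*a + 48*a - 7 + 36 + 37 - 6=45*a^2 + 120*a + 60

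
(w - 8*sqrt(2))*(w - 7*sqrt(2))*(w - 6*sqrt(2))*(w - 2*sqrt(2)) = w^4 - 23*sqrt(2)*w^3 + 376*w^2 - 1256*sqrt(2)*w + 2688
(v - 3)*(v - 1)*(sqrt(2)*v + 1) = sqrt(2)*v^3 - 4*sqrt(2)*v^2 + v^2 - 4*v + 3*sqrt(2)*v + 3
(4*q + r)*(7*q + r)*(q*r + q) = 28*q^3*r + 28*q^3 + 11*q^2*r^2 + 11*q^2*r + q*r^3 + q*r^2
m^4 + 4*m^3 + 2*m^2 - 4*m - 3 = (m - 1)*(m + 1)^2*(m + 3)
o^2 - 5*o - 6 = (o - 6)*(o + 1)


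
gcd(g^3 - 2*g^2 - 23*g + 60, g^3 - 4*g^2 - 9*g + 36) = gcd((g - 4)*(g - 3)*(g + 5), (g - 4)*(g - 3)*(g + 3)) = g^2 - 7*g + 12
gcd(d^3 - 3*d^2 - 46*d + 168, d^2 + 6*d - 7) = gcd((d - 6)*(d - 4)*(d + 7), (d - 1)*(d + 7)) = d + 7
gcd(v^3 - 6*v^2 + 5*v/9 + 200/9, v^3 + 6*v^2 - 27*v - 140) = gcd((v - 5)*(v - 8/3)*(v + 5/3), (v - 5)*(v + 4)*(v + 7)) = v - 5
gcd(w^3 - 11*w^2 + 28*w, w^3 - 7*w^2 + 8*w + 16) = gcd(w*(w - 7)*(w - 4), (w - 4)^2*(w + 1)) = w - 4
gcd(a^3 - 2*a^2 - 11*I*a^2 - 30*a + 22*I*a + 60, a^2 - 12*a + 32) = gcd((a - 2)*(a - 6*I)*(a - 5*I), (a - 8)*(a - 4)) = 1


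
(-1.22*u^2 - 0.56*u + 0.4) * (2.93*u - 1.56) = -3.5746*u^3 + 0.2624*u^2 + 2.0456*u - 0.624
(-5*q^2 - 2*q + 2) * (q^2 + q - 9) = -5*q^4 - 7*q^3 + 45*q^2 + 20*q - 18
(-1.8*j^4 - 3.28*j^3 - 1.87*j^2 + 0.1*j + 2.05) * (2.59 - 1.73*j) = 3.114*j^5 + 1.0124*j^4 - 5.2601*j^3 - 5.0163*j^2 - 3.2875*j + 5.3095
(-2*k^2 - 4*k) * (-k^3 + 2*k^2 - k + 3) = 2*k^5 - 6*k^3 - 2*k^2 - 12*k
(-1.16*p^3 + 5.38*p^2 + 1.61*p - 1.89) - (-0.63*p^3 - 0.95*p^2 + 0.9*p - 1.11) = -0.53*p^3 + 6.33*p^2 + 0.71*p - 0.78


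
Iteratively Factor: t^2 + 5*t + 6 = (t + 3)*(t + 2)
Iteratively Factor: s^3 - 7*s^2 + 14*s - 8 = (s - 4)*(s^2 - 3*s + 2) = (s - 4)*(s - 2)*(s - 1)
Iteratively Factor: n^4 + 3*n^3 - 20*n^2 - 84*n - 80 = (n + 2)*(n^3 + n^2 - 22*n - 40) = (n - 5)*(n + 2)*(n^2 + 6*n + 8) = (n - 5)*(n + 2)*(n + 4)*(n + 2)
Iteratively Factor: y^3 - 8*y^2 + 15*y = (y)*(y^2 - 8*y + 15) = y*(y - 5)*(y - 3)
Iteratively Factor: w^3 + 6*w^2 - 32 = (w - 2)*(w^2 + 8*w + 16) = (w - 2)*(w + 4)*(w + 4)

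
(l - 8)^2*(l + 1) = l^3 - 15*l^2 + 48*l + 64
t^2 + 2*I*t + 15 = (t - 3*I)*(t + 5*I)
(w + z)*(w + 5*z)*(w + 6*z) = w^3 + 12*w^2*z + 41*w*z^2 + 30*z^3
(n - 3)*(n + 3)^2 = n^3 + 3*n^2 - 9*n - 27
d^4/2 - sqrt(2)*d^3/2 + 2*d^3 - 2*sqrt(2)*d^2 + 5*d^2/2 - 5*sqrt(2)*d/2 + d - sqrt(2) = (d/2 + 1/2)*(d + 1)*(d + 2)*(d - sqrt(2))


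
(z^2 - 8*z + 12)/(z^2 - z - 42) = (-z^2 + 8*z - 12)/(-z^2 + z + 42)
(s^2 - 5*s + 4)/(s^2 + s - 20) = (s - 1)/(s + 5)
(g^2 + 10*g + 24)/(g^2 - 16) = (g + 6)/(g - 4)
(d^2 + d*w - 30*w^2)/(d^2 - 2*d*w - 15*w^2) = (d + 6*w)/(d + 3*w)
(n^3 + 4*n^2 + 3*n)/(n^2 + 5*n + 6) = n*(n + 1)/(n + 2)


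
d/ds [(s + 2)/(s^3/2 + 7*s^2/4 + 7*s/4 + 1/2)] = 4*(-4*s - 3)/(4*s^4 + 12*s^3 + 13*s^2 + 6*s + 1)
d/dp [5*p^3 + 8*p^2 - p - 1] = 15*p^2 + 16*p - 1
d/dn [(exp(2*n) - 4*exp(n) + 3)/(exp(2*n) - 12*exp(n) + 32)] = (-8*exp(2*n) + 58*exp(n) - 92)*exp(n)/(exp(4*n) - 24*exp(3*n) + 208*exp(2*n) - 768*exp(n) + 1024)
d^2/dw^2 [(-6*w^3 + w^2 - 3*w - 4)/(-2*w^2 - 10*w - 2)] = (152*w^3 + 105*w^2 + 69*w + 80)/(w^6 + 15*w^5 + 78*w^4 + 155*w^3 + 78*w^2 + 15*w + 1)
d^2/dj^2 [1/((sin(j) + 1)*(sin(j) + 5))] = (sin(j) + sin(3*j) + 7*cos(2*j) + 55)/((sin(j) + 1)^2*(sin(j) + 5)^3)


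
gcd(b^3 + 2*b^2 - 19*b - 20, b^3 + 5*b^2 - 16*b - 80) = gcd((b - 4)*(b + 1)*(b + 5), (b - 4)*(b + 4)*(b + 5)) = b^2 + b - 20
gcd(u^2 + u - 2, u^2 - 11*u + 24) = 1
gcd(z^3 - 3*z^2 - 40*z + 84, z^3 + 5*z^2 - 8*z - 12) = z^2 + 4*z - 12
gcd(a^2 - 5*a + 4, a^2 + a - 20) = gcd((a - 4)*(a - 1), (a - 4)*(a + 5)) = a - 4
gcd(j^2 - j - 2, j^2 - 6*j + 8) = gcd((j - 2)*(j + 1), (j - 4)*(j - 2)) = j - 2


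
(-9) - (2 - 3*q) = 3*q - 11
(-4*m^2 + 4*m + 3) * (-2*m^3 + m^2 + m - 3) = 8*m^5 - 12*m^4 - 6*m^3 + 19*m^2 - 9*m - 9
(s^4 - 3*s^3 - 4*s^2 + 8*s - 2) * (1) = s^4 - 3*s^3 - 4*s^2 + 8*s - 2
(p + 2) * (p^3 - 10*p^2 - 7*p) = p^4 - 8*p^3 - 27*p^2 - 14*p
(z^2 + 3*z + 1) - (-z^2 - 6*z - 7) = 2*z^2 + 9*z + 8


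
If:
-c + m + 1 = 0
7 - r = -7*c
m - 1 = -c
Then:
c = 1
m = 0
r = 14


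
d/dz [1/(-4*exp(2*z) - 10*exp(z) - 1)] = (8*exp(z) + 10)*exp(z)/(4*exp(2*z) + 10*exp(z) + 1)^2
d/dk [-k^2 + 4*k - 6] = 4 - 2*k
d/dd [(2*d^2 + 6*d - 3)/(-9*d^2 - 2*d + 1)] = 50*d*(d - 1)/(81*d^4 + 36*d^3 - 14*d^2 - 4*d + 1)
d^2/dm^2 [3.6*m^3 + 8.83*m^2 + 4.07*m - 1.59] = 21.6*m + 17.66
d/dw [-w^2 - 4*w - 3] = -2*w - 4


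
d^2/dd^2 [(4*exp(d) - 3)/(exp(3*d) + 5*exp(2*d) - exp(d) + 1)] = (16*exp(6*d) + 33*exp(5*d) - 49*exp(4*d) - 326*exp(3*d) - 48*exp(2*d) + 61*exp(d) + 1)*exp(d)/(exp(9*d) + 15*exp(8*d) + 72*exp(7*d) + 98*exp(6*d) - 42*exp(5*d) + 84*exp(4*d) - 28*exp(3*d) + 18*exp(2*d) - 3*exp(d) + 1)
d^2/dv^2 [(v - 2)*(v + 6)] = 2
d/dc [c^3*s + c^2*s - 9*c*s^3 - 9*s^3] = s*(3*c^2 + 2*c - 9*s^2)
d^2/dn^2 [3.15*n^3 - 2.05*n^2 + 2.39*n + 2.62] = 18.9*n - 4.1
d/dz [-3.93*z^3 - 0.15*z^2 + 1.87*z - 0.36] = -11.79*z^2 - 0.3*z + 1.87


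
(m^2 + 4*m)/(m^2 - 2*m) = (m + 4)/(m - 2)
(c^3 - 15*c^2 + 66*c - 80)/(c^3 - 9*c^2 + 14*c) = (c^2 - 13*c + 40)/(c*(c - 7))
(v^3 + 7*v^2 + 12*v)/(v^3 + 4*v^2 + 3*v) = (v + 4)/(v + 1)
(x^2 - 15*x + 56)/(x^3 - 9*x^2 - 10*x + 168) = (x - 8)/(x^2 - 2*x - 24)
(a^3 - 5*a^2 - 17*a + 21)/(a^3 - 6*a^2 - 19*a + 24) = (a - 7)/(a - 8)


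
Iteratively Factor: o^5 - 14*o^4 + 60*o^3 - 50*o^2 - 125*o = (o + 1)*(o^4 - 15*o^3 + 75*o^2 - 125*o) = (o - 5)*(o + 1)*(o^3 - 10*o^2 + 25*o) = o*(o - 5)*(o + 1)*(o^2 - 10*o + 25) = o*(o - 5)^2*(o + 1)*(o - 5)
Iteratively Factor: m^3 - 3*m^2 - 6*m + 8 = (m + 2)*(m^2 - 5*m + 4) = (m - 4)*(m + 2)*(m - 1)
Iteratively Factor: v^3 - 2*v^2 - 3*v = (v)*(v^2 - 2*v - 3) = v*(v - 3)*(v + 1)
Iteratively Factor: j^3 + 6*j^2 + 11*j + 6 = (j + 1)*(j^2 + 5*j + 6) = (j + 1)*(j + 3)*(j + 2)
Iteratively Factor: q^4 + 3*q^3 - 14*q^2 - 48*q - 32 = (q + 4)*(q^3 - q^2 - 10*q - 8) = (q + 1)*(q + 4)*(q^2 - 2*q - 8) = (q + 1)*(q + 2)*(q + 4)*(q - 4)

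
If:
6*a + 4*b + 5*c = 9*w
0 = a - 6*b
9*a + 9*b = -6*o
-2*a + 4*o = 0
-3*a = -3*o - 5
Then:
No Solution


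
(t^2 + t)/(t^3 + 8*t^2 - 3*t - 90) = t*(t + 1)/(t^3 + 8*t^2 - 3*t - 90)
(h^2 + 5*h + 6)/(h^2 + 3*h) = (h + 2)/h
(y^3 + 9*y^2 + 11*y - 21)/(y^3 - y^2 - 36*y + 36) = (y^2 + 10*y + 21)/(y^2 - 36)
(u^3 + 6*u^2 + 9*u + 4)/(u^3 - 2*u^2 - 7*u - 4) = (u + 4)/(u - 4)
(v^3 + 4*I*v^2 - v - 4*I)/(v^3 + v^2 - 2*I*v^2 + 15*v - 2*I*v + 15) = (v^2 + v*(-1 + 4*I) - 4*I)/(v^2 - 2*I*v + 15)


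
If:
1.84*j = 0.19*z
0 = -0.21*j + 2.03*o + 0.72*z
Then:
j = 0.103260869565217*z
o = -0.343997644035125*z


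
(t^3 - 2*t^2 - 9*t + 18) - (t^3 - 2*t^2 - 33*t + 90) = 24*t - 72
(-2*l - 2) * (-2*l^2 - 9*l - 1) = 4*l^3 + 22*l^2 + 20*l + 2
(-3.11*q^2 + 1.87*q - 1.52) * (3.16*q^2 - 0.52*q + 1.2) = -9.8276*q^4 + 7.5264*q^3 - 9.5076*q^2 + 3.0344*q - 1.824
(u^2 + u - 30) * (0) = 0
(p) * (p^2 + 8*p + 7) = p^3 + 8*p^2 + 7*p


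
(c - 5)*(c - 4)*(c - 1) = c^3 - 10*c^2 + 29*c - 20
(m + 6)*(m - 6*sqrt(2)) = m^2 - 6*sqrt(2)*m + 6*m - 36*sqrt(2)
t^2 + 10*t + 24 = (t + 4)*(t + 6)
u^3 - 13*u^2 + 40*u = u*(u - 8)*(u - 5)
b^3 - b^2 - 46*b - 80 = (b - 8)*(b + 2)*(b + 5)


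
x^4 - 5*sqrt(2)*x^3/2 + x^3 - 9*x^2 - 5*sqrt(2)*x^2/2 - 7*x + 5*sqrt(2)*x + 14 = (x - 1)*(x + 2)*(x - 7*sqrt(2)/2)*(x + sqrt(2))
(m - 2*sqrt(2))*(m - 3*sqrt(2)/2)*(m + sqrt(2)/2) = m^3 - 3*sqrt(2)*m^2 + 5*m/2 + 3*sqrt(2)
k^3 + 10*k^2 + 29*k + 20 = (k + 1)*(k + 4)*(k + 5)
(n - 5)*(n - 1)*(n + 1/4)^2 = n^4 - 11*n^3/2 + 33*n^2/16 + 17*n/8 + 5/16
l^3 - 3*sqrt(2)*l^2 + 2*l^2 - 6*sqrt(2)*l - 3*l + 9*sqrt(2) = (l - 1)*(l + 3)*(l - 3*sqrt(2))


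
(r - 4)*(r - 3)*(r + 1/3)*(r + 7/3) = r^4 - 13*r^3/3 - 53*r^2/9 + 239*r/9 + 28/3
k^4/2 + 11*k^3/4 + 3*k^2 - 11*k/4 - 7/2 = (k/2 + 1)*(k - 1)*(k + 1)*(k + 7/2)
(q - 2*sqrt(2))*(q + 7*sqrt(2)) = q^2 + 5*sqrt(2)*q - 28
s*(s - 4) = s^2 - 4*s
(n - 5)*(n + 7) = n^2 + 2*n - 35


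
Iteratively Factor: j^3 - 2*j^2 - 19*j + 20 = (j - 1)*(j^2 - j - 20) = (j - 5)*(j - 1)*(j + 4)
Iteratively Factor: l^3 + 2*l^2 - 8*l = (l - 2)*(l^2 + 4*l) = (l - 2)*(l + 4)*(l)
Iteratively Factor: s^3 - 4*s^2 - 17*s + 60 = (s - 3)*(s^2 - s - 20) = (s - 5)*(s - 3)*(s + 4)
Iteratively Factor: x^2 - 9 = (x + 3)*(x - 3)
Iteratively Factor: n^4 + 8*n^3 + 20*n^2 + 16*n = (n)*(n^3 + 8*n^2 + 20*n + 16) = n*(n + 4)*(n^2 + 4*n + 4) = n*(n + 2)*(n + 4)*(n + 2)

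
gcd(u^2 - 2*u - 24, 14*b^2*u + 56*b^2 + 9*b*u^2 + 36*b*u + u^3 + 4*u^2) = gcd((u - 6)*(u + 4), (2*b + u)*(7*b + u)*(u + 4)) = u + 4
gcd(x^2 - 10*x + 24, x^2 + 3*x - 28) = x - 4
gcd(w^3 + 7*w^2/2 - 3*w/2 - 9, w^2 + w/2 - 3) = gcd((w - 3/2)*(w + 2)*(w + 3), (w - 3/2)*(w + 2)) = w^2 + w/2 - 3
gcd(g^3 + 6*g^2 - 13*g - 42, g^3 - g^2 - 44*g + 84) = g + 7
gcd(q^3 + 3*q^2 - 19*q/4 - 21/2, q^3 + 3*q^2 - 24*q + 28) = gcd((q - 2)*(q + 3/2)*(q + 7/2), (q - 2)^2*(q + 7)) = q - 2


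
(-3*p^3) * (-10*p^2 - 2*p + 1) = 30*p^5 + 6*p^4 - 3*p^3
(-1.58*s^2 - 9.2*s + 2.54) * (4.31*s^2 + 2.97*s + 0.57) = -6.8098*s^4 - 44.3446*s^3 - 17.2772*s^2 + 2.2998*s + 1.4478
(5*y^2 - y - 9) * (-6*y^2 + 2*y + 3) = -30*y^4 + 16*y^3 + 67*y^2 - 21*y - 27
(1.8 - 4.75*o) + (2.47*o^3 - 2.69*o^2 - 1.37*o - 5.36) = 2.47*o^3 - 2.69*o^2 - 6.12*o - 3.56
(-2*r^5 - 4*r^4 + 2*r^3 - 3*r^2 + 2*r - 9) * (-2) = 4*r^5 + 8*r^4 - 4*r^3 + 6*r^2 - 4*r + 18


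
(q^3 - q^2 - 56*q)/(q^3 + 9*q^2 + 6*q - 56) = q*(q - 8)/(q^2 + 2*q - 8)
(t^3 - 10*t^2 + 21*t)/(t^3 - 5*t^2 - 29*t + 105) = t/(t + 5)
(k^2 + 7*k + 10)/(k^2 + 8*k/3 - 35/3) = 3*(k + 2)/(3*k - 7)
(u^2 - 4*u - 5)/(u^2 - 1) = (u - 5)/(u - 1)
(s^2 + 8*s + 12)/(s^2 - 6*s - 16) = (s + 6)/(s - 8)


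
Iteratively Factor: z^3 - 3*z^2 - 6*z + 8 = (z + 2)*(z^2 - 5*z + 4) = (z - 4)*(z + 2)*(z - 1)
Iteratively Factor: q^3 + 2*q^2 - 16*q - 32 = (q - 4)*(q^2 + 6*q + 8) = (q - 4)*(q + 2)*(q + 4)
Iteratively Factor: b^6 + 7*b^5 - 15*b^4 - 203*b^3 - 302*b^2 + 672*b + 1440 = (b - 2)*(b^5 + 9*b^4 + 3*b^3 - 197*b^2 - 696*b - 720) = (b - 2)*(b + 4)*(b^4 + 5*b^3 - 17*b^2 - 129*b - 180) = (b - 2)*(b + 3)*(b + 4)*(b^3 + 2*b^2 - 23*b - 60) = (b - 5)*(b - 2)*(b + 3)*(b + 4)*(b^2 + 7*b + 12) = (b - 5)*(b - 2)*(b + 3)^2*(b + 4)*(b + 4)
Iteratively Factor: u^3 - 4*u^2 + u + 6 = (u - 3)*(u^2 - u - 2) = (u - 3)*(u - 2)*(u + 1)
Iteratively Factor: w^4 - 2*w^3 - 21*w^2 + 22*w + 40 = (w + 1)*(w^3 - 3*w^2 - 18*w + 40) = (w + 1)*(w + 4)*(w^2 - 7*w + 10) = (w - 2)*(w + 1)*(w + 4)*(w - 5)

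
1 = 1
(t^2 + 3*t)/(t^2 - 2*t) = (t + 3)/(t - 2)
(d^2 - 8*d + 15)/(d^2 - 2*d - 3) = (d - 5)/(d + 1)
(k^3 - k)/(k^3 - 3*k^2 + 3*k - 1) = k*(k + 1)/(k^2 - 2*k + 1)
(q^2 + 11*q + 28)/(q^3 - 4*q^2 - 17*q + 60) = (q + 7)/(q^2 - 8*q + 15)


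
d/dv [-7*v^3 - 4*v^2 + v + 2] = -21*v^2 - 8*v + 1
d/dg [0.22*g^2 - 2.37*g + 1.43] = 0.44*g - 2.37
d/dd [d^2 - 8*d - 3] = 2*d - 8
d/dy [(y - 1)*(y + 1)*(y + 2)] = 3*y^2 + 4*y - 1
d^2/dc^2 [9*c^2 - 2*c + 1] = 18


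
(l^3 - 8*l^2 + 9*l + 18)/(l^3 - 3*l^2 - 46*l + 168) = (l^2 - 2*l - 3)/(l^2 + 3*l - 28)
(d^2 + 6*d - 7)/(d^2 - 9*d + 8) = (d + 7)/(d - 8)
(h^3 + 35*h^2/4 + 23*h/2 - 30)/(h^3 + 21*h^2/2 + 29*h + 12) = (4*h - 5)/(2*(2*h + 1))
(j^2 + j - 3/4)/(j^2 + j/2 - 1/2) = (j + 3/2)/(j + 1)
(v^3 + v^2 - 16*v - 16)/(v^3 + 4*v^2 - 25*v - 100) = (v^2 - 3*v - 4)/(v^2 - 25)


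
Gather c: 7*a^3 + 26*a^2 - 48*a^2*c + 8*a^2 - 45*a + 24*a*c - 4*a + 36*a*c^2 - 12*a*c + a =7*a^3 + 34*a^2 + 36*a*c^2 - 48*a + c*(-48*a^2 + 12*a)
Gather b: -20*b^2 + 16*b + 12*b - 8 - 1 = -20*b^2 + 28*b - 9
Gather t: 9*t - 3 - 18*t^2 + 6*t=-18*t^2 + 15*t - 3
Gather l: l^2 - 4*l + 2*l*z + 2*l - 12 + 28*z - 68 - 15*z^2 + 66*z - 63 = l^2 + l*(2*z - 2) - 15*z^2 + 94*z - 143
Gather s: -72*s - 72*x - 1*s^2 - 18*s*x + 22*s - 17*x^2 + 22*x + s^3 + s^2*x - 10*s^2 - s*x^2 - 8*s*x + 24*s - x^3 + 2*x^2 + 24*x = s^3 + s^2*(x - 11) + s*(-x^2 - 26*x - 26) - x^3 - 15*x^2 - 26*x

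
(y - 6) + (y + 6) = 2*y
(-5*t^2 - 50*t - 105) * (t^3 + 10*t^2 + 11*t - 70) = -5*t^5 - 100*t^4 - 660*t^3 - 1250*t^2 + 2345*t + 7350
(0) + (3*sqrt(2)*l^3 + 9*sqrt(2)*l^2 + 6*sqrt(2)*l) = 3*sqrt(2)*l^3 + 9*sqrt(2)*l^2 + 6*sqrt(2)*l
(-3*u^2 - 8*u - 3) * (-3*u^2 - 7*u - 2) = 9*u^4 + 45*u^3 + 71*u^2 + 37*u + 6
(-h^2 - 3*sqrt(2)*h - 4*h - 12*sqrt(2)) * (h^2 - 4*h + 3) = -h^4 - 3*sqrt(2)*h^3 + 13*h^2 - 12*h + 39*sqrt(2)*h - 36*sqrt(2)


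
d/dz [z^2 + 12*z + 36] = 2*z + 12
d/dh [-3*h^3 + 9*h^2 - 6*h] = -9*h^2 + 18*h - 6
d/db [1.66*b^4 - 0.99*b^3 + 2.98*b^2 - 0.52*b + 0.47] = 6.64*b^3 - 2.97*b^2 + 5.96*b - 0.52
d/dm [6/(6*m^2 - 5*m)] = 6*(5 - 12*m)/(m^2*(6*m - 5)^2)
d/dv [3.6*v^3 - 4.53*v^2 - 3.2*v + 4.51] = 10.8*v^2 - 9.06*v - 3.2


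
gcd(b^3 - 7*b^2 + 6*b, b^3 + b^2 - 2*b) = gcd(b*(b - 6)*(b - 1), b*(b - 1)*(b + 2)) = b^2 - b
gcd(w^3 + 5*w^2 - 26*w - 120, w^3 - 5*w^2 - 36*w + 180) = w^2 + w - 30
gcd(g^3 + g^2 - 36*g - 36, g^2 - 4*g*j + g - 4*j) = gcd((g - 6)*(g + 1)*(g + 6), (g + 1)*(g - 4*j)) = g + 1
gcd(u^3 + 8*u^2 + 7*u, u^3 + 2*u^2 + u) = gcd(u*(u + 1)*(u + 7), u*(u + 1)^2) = u^2 + u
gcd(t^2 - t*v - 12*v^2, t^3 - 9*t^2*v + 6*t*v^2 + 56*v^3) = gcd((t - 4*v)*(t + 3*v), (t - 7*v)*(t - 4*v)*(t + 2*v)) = t - 4*v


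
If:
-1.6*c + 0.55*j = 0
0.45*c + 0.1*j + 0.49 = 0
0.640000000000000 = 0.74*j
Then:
No Solution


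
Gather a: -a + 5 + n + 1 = -a + n + 6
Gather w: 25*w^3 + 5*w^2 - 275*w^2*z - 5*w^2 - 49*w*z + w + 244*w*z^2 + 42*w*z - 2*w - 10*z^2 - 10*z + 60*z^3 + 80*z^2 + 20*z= 25*w^3 - 275*w^2*z + w*(244*z^2 - 7*z - 1) + 60*z^3 + 70*z^2 + 10*z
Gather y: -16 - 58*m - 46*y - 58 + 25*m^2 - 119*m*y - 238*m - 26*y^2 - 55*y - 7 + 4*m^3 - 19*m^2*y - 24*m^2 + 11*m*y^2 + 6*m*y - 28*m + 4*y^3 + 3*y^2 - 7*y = 4*m^3 + m^2 - 324*m + 4*y^3 + y^2*(11*m - 23) + y*(-19*m^2 - 113*m - 108) - 81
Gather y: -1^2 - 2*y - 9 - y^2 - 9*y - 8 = -y^2 - 11*y - 18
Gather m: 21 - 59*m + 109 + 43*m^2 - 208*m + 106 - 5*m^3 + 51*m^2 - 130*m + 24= -5*m^3 + 94*m^2 - 397*m + 260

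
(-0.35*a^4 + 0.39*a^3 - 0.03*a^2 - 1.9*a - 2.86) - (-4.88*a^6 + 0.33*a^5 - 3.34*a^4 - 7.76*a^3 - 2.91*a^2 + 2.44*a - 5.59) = 4.88*a^6 - 0.33*a^5 + 2.99*a^4 + 8.15*a^3 + 2.88*a^2 - 4.34*a + 2.73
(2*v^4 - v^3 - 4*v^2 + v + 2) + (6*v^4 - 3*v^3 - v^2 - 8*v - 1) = 8*v^4 - 4*v^3 - 5*v^2 - 7*v + 1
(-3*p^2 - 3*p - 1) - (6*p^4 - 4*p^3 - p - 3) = -6*p^4 + 4*p^3 - 3*p^2 - 2*p + 2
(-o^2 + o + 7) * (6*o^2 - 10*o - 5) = -6*o^4 + 16*o^3 + 37*o^2 - 75*o - 35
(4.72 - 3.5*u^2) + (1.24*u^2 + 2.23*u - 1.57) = -2.26*u^2 + 2.23*u + 3.15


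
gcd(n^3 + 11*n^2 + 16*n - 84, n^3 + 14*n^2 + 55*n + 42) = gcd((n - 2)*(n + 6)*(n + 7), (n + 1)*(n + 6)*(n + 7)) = n^2 + 13*n + 42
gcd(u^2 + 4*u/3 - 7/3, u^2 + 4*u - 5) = u - 1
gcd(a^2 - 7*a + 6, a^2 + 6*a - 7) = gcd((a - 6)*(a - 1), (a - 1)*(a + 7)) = a - 1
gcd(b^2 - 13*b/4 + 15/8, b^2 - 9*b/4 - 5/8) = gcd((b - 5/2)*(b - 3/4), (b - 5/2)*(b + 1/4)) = b - 5/2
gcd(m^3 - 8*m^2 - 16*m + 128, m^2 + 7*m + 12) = m + 4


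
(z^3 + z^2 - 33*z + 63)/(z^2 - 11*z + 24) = (z^2 + 4*z - 21)/(z - 8)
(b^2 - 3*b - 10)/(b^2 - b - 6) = (b - 5)/(b - 3)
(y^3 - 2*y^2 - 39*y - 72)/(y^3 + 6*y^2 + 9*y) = (y - 8)/y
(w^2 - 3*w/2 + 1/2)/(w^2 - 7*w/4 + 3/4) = 2*(2*w - 1)/(4*w - 3)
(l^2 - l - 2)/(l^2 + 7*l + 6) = (l - 2)/(l + 6)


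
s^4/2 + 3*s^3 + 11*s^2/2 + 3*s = s*(s/2 + 1)*(s + 1)*(s + 3)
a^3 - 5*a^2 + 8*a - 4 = (a - 2)^2*(a - 1)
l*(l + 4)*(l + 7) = l^3 + 11*l^2 + 28*l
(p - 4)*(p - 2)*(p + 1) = p^3 - 5*p^2 + 2*p + 8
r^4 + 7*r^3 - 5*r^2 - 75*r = r*(r - 3)*(r + 5)^2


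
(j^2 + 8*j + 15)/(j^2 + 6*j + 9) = (j + 5)/(j + 3)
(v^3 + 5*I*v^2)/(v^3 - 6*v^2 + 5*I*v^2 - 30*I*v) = v/(v - 6)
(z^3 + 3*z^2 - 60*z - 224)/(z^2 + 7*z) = z - 4 - 32/z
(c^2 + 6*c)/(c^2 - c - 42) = c/(c - 7)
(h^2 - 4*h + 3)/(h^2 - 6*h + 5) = (h - 3)/(h - 5)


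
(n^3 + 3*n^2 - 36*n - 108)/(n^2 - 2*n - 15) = (n^2 - 36)/(n - 5)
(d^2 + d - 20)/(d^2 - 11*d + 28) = (d + 5)/(d - 7)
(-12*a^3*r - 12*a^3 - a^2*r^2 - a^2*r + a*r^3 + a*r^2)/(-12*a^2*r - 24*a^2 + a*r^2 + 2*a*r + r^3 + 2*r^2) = a*(-12*a^2*r - 12*a^2 - a*r^2 - a*r + r^3 + r^2)/(-12*a^2*r - 24*a^2 + a*r^2 + 2*a*r + r^3 + 2*r^2)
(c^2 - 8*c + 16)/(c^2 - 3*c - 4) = (c - 4)/(c + 1)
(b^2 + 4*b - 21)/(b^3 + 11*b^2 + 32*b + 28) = (b - 3)/(b^2 + 4*b + 4)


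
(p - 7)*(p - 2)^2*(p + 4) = p^4 - 7*p^3 - 12*p^2 + 100*p - 112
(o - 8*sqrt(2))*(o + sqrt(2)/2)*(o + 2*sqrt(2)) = o^3 - 11*sqrt(2)*o^2/2 - 38*o - 16*sqrt(2)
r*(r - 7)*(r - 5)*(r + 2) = r^4 - 10*r^3 + 11*r^2 + 70*r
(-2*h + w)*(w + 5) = -2*h*w - 10*h + w^2 + 5*w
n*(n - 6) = n^2 - 6*n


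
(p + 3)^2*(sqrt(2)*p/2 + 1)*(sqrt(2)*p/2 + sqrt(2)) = p^4/2 + sqrt(2)*p^3/2 + 4*p^3 + 4*sqrt(2)*p^2 + 21*p^2/2 + 9*p + 21*sqrt(2)*p/2 + 9*sqrt(2)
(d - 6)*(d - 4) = d^2 - 10*d + 24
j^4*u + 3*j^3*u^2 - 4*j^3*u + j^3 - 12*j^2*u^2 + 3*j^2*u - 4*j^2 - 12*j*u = j*(j - 4)*(j + 3*u)*(j*u + 1)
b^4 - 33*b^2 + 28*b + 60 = (b - 5)*(b - 2)*(b + 1)*(b + 6)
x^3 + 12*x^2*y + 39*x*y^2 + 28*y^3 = (x + y)*(x + 4*y)*(x + 7*y)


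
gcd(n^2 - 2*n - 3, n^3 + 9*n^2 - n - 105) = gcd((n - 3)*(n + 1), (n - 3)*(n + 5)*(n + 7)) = n - 3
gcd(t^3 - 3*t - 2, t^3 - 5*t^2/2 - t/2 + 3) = t^2 - t - 2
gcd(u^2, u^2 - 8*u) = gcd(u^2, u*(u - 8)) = u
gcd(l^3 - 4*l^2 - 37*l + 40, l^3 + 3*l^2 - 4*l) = l - 1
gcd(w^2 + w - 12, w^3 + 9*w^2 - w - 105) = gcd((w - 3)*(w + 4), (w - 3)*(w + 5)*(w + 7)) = w - 3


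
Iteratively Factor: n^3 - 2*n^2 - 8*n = (n + 2)*(n^2 - 4*n) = n*(n + 2)*(n - 4)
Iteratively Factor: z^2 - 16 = (z - 4)*(z + 4)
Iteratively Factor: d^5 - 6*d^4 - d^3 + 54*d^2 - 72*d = (d + 3)*(d^4 - 9*d^3 + 26*d^2 - 24*d) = (d - 3)*(d + 3)*(d^3 - 6*d^2 + 8*d) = (d - 3)*(d - 2)*(d + 3)*(d^2 - 4*d) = d*(d - 3)*(d - 2)*(d + 3)*(d - 4)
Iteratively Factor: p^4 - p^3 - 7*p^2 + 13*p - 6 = (p - 2)*(p^3 + p^2 - 5*p + 3) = (p - 2)*(p + 3)*(p^2 - 2*p + 1) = (p - 2)*(p - 1)*(p + 3)*(p - 1)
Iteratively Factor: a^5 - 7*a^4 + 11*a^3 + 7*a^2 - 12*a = (a)*(a^4 - 7*a^3 + 11*a^2 + 7*a - 12) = a*(a + 1)*(a^3 - 8*a^2 + 19*a - 12) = a*(a - 1)*(a + 1)*(a^2 - 7*a + 12) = a*(a - 4)*(a - 1)*(a + 1)*(a - 3)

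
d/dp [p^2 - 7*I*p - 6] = 2*p - 7*I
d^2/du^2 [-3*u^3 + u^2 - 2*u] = 2 - 18*u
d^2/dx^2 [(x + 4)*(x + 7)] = 2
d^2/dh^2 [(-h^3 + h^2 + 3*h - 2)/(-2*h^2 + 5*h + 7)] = 2*(17*h^3 + 87*h^2 - 39*h + 134)/(8*h^6 - 60*h^5 + 66*h^4 + 295*h^3 - 231*h^2 - 735*h - 343)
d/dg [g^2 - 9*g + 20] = 2*g - 9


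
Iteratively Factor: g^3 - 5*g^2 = (g - 5)*(g^2) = g*(g - 5)*(g)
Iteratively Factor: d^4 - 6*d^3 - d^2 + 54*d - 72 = (d - 4)*(d^3 - 2*d^2 - 9*d + 18) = (d - 4)*(d - 3)*(d^2 + d - 6) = (d - 4)*(d - 3)*(d - 2)*(d + 3)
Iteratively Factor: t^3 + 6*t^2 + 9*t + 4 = (t + 1)*(t^2 + 5*t + 4) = (t + 1)^2*(t + 4)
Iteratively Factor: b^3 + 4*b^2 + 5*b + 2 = (b + 1)*(b^2 + 3*b + 2) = (b + 1)*(b + 2)*(b + 1)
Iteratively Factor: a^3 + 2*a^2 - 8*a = (a)*(a^2 + 2*a - 8) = a*(a - 2)*(a + 4)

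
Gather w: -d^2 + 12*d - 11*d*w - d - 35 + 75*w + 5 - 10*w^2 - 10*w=-d^2 + 11*d - 10*w^2 + w*(65 - 11*d) - 30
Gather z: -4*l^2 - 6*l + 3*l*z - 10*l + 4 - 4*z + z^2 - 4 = -4*l^2 - 16*l + z^2 + z*(3*l - 4)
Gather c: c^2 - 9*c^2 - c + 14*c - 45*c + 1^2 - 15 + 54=-8*c^2 - 32*c + 40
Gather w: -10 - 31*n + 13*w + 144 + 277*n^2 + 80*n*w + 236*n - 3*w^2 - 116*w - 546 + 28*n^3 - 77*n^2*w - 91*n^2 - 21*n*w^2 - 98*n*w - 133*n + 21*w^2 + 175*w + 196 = 28*n^3 + 186*n^2 + 72*n + w^2*(18 - 21*n) + w*(-77*n^2 - 18*n + 72) - 216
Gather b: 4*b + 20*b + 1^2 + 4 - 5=24*b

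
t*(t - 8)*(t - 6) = t^3 - 14*t^2 + 48*t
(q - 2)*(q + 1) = q^2 - q - 2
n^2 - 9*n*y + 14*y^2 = (n - 7*y)*(n - 2*y)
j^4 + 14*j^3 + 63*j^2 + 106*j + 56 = (j + 1)*(j + 2)*(j + 4)*(j + 7)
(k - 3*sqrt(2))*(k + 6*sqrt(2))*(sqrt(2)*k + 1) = sqrt(2)*k^3 + 7*k^2 - 33*sqrt(2)*k - 36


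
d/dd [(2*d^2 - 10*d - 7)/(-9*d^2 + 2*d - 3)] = 2*(-43*d^2 - 69*d + 22)/(81*d^4 - 36*d^3 + 58*d^2 - 12*d + 9)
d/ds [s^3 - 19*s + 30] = 3*s^2 - 19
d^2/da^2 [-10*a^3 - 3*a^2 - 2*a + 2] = -60*a - 6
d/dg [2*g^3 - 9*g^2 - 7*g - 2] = 6*g^2 - 18*g - 7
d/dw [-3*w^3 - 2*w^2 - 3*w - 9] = -9*w^2 - 4*w - 3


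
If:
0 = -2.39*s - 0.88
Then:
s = -0.37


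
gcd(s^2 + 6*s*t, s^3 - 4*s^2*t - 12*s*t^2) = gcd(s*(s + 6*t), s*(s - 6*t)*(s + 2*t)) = s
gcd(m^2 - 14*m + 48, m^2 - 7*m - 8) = m - 8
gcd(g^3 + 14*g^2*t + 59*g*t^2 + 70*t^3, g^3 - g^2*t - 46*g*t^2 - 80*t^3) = g^2 + 7*g*t + 10*t^2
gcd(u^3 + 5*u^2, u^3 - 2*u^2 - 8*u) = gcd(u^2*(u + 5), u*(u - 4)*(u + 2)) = u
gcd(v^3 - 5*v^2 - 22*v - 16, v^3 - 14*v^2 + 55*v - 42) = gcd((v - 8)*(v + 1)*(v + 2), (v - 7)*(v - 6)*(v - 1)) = 1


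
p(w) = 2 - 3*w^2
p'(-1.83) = 10.98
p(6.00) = -106.00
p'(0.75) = -4.50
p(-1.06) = -1.37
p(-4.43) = -56.87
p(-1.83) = -8.05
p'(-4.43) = 26.58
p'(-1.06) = 6.36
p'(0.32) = -1.92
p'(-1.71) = 10.26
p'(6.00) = -36.00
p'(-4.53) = 27.18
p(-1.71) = -6.77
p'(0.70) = -4.20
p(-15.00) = -673.00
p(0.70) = 0.53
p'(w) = -6*w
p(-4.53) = -59.56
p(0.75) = 0.31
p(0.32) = 1.69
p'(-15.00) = 90.00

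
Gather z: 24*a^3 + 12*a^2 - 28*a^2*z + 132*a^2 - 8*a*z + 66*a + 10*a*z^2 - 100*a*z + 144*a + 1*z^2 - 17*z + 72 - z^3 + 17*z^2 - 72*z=24*a^3 + 144*a^2 + 210*a - z^3 + z^2*(10*a + 18) + z*(-28*a^2 - 108*a - 89) + 72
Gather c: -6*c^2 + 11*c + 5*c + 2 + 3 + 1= -6*c^2 + 16*c + 6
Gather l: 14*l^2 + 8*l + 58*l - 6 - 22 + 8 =14*l^2 + 66*l - 20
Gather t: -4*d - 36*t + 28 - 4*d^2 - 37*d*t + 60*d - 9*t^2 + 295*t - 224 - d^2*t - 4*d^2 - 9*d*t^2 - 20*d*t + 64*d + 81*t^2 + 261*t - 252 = -8*d^2 + 120*d + t^2*(72 - 9*d) + t*(-d^2 - 57*d + 520) - 448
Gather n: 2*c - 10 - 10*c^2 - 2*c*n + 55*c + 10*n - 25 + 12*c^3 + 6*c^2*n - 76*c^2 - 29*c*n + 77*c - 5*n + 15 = 12*c^3 - 86*c^2 + 134*c + n*(6*c^2 - 31*c + 5) - 20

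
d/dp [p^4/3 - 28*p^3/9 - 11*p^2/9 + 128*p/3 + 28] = 4*p^3/3 - 28*p^2/3 - 22*p/9 + 128/3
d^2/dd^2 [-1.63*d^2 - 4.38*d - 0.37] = -3.26000000000000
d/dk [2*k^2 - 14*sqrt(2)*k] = 4*k - 14*sqrt(2)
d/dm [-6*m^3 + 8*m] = 8 - 18*m^2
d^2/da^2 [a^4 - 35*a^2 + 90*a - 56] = 12*a^2 - 70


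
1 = 1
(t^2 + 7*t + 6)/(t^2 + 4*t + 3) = (t + 6)/(t + 3)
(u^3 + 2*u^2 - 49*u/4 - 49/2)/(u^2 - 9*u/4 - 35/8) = 2*(2*u^2 + 11*u + 14)/(4*u + 5)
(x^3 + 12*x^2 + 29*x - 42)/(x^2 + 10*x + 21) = (x^2 + 5*x - 6)/(x + 3)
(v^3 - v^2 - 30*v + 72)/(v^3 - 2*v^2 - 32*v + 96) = (v - 3)/(v - 4)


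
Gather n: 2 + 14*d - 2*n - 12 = 14*d - 2*n - 10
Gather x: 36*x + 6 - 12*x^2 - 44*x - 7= -12*x^2 - 8*x - 1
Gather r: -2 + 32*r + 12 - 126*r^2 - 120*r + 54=-126*r^2 - 88*r + 64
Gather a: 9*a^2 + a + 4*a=9*a^2 + 5*a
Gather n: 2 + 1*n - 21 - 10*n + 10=-9*n - 9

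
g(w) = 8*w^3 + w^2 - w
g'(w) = 24*w^2 + 2*w - 1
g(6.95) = 2726.97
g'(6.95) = 1172.16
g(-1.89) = -48.55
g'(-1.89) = 80.95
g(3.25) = 281.94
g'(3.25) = 259.00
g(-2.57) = -126.62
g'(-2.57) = 152.38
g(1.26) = 16.33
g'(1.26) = 39.62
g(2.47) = 124.18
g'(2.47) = 150.36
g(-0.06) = 0.06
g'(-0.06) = -1.03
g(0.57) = 1.24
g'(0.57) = 7.94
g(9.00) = 5904.00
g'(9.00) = 1961.00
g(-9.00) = -5742.00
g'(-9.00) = 1925.00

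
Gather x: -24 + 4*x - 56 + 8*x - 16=12*x - 96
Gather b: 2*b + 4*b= 6*b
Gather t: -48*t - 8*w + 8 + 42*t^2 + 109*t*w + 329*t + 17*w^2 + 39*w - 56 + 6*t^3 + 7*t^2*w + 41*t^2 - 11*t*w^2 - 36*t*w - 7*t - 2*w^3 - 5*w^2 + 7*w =6*t^3 + t^2*(7*w + 83) + t*(-11*w^2 + 73*w + 274) - 2*w^3 + 12*w^2 + 38*w - 48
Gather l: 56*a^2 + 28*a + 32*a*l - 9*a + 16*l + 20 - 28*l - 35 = 56*a^2 + 19*a + l*(32*a - 12) - 15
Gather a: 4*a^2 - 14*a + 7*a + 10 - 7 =4*a^2 - 7*a + 3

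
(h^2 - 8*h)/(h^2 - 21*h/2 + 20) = 2*h/(2*h - 5)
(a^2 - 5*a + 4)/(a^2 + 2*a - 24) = (a - 1)/(a + 6)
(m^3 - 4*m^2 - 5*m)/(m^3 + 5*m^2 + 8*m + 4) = m*(m - 5)/(m^2 + 4*m + 4)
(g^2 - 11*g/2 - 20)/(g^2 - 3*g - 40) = (g + 5/2)/(g + 5)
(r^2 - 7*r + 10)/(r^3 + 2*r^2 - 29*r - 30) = (r - 2)/(r^2 + 7*r + 6)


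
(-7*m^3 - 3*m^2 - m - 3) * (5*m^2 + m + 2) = -35*m^5 - 22*m^4 - 22*m^3 - 22*m^2 - 5*m - 6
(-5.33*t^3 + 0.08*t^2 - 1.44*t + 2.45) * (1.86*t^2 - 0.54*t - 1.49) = -9.9138*t^5 + 3.027*t^4 + 5.2201*t^3 + 5.2154*t^2 + 0.8226*t - 3.6505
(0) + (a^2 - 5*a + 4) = a^2 - 5*a + 4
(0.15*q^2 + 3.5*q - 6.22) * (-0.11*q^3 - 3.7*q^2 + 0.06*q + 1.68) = -0.0165*q^5 - 0.94*q^4 - 12.2568*q^3 + 23.476*q^2 + 5.5068*q - 10.4496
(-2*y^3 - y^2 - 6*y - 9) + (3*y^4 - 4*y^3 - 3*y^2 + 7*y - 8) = 3*y^4 - 6*y^3 - 4*y^2 + y - 17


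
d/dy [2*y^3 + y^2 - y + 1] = 6*y^2 + 2*y - 1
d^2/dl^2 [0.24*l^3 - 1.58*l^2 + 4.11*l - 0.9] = 1.44*l - 3.16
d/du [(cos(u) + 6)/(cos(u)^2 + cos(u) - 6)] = (cos(u)^2 + 12*cos(u) + 12)*sin(u)/(cos(u)^2 + cos(u) - 6)^2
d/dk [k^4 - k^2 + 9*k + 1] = 4*k^3 - 2*k + 9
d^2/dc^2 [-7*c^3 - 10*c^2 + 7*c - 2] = -42*c - 20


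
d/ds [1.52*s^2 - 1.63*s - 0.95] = 3.04*s - 1.63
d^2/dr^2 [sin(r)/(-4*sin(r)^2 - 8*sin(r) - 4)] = (4 - sin(r))*cos(r)^2/(4*(sin(r) + 1)^4)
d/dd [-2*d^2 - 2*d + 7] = -4*d - 2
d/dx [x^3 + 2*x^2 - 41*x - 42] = 3*x^2 + 4*x - 41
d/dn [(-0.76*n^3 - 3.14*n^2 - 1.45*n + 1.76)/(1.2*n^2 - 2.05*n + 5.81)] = (-0.912*n^4 + 3.116*n^3 - 5.0698*n^2 - 40.7108*n - 4.8165)/(1.44*n^4 - 4.92*n^3 + 18.1465*n^2 - 23.821*n + 33.7561)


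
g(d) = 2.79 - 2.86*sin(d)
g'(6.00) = -2.75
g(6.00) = 3.59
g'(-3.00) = 2.83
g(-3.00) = 3.19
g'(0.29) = -2.74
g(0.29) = 1.97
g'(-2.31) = 1.93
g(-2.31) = 4.90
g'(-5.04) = -0.92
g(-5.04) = 0.08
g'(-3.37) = 2.79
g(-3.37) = 2.14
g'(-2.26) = 1.82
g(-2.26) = 5.00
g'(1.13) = -1.22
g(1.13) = 0.20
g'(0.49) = -2.52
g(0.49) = 1.44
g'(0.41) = -2.62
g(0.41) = 1.65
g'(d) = -2.86*cos(d)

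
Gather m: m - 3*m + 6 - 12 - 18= -2*m - 24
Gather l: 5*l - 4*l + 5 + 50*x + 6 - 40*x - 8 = l + 10*x + 3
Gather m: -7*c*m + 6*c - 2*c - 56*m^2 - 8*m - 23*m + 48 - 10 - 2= 4*c - 56*m^2 + m*(-7*c - 31) + 36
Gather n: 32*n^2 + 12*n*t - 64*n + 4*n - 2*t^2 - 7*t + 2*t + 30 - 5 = 32*n^2 + n*(12*t - 60) - 2*t^2 - 5*t + 25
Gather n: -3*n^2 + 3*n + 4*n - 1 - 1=-3*n^2 + 7*n - 2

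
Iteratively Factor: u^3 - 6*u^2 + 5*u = (u - 5)*(u^2 - u) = (u - 5)*(u - 1)*(u)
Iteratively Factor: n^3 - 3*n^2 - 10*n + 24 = (n + 3)*(n^2 - 6*n + 8) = (n - 4)*(n + 3)*(n - 2)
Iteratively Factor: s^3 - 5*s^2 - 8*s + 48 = (s - 4)*(s^2 - s - 12) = (s - 4)^2*(s + 3)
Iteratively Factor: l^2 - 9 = (l + 3)*(l - 3)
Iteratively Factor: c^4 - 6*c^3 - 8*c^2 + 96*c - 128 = (c + 4)*(c^3 - 10*c^2 + 32*c - 32) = (c - 2)*(c + 4)*(c^2 - 8*c + 16) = (c - 4)*(c - 2)*(c + 4)*(c - 4)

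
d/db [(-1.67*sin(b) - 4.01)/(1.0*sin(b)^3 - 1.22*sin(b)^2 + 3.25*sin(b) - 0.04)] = (3.34*sin(b)^3 + 9.9926*sin(b)^2 - 9.7844*sin(b) + 13.0993)*cos(b)/(1.0*sin(b)^6 - 2.44*sin(b)^5 + 7.9884*sin(b)^4 - 8.01*sin(b)^3 + 10.6601*sin(b)^2 - 0.26*sin(b) + 0.0016)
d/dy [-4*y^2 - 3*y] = -8*y - 3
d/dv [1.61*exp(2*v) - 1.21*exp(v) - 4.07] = (3.22*exp(v) - 1.21)*exp(v)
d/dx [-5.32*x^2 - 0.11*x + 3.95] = -10.64*x - 0.11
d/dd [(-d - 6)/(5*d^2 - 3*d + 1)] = (-5*d^2 + 3*d + (d + 6)*(10*d - 3) - 1)/(5*d^2 - 3*d + 1)^2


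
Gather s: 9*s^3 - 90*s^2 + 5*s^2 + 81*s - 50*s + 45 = 9*s^3 - 85*s^2 + 31*s + 45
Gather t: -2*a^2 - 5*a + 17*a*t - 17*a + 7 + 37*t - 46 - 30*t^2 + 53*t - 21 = -2*a^2 - 22*a - 30*t^2 + t*(17*a + 90) - 60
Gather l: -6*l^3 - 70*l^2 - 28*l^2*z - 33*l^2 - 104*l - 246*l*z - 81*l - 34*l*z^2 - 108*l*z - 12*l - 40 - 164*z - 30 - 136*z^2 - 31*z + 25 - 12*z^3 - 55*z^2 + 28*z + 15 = -6*l^3 + l^2*(-28*z - 103) + l*(-34*z^2 - 354*z - 197) - 12*z^3 - 191*z^2 - 167*z - 30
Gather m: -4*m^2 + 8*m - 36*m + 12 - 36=-4*m^2 - 28*m - 24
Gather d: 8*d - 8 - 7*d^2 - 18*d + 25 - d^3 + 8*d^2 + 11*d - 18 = -d^3 + d^2 + d - 1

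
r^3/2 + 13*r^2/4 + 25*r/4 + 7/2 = (r/2 + 1/2)*(r + 2)*(r + 7/2)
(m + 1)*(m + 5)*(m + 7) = m^3 + 13*m^2 + 47*m + 35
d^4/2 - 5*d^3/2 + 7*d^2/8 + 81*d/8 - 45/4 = (d/2 + 1)*(d - 3)*(d - 5/2)*(d - 3/2)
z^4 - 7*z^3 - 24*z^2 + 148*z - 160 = (z - 8)*(z - 2)^2*(z + 5)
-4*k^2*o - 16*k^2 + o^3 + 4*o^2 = (-2*k + o)*(2*k + o)*(o + 4)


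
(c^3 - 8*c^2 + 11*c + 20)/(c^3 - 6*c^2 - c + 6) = (c^2 - 9*c + 20)/(c^2 - 7*c + 6)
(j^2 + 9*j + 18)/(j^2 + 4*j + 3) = (j + 6)/(j + 1)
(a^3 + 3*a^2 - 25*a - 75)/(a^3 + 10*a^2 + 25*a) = (a^2 - 2*a - 15)/(a*(a + 5))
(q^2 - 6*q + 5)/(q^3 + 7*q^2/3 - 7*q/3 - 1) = 3*(q - 5)/(3*q^2 + 10*q + 3)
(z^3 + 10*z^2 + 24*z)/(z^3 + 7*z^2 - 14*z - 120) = z*(z + 4)/(z^2 + z - 20)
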